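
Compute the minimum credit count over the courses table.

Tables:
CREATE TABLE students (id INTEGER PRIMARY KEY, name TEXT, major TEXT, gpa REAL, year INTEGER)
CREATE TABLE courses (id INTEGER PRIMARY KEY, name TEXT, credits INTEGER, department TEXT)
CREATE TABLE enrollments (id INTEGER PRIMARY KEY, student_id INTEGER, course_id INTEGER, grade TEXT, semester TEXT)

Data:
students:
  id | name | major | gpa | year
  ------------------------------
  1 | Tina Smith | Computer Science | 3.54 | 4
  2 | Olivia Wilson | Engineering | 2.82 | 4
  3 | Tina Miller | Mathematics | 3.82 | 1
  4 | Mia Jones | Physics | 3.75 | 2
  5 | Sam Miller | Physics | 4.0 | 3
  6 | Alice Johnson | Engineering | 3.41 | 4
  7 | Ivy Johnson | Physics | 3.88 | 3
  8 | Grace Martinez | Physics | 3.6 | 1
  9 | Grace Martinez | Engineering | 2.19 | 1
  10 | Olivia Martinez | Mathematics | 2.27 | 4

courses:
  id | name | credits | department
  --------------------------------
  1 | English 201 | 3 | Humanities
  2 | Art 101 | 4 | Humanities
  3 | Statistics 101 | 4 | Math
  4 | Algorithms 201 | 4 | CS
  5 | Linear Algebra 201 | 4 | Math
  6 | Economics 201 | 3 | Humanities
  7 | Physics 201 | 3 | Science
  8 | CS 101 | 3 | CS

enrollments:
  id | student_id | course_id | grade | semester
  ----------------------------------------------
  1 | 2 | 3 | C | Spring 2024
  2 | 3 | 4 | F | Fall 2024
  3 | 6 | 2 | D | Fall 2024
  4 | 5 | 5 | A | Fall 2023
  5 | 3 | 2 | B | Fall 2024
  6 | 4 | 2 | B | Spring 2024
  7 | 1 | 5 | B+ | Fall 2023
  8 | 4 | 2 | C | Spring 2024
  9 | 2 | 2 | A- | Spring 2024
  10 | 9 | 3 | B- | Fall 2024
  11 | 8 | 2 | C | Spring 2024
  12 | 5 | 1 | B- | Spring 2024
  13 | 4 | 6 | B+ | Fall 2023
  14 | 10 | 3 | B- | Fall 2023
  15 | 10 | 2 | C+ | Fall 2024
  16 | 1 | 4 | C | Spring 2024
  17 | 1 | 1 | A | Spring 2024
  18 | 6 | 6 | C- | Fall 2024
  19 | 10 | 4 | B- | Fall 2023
SELECT MIN(credits) FROM courses

Execution result:
3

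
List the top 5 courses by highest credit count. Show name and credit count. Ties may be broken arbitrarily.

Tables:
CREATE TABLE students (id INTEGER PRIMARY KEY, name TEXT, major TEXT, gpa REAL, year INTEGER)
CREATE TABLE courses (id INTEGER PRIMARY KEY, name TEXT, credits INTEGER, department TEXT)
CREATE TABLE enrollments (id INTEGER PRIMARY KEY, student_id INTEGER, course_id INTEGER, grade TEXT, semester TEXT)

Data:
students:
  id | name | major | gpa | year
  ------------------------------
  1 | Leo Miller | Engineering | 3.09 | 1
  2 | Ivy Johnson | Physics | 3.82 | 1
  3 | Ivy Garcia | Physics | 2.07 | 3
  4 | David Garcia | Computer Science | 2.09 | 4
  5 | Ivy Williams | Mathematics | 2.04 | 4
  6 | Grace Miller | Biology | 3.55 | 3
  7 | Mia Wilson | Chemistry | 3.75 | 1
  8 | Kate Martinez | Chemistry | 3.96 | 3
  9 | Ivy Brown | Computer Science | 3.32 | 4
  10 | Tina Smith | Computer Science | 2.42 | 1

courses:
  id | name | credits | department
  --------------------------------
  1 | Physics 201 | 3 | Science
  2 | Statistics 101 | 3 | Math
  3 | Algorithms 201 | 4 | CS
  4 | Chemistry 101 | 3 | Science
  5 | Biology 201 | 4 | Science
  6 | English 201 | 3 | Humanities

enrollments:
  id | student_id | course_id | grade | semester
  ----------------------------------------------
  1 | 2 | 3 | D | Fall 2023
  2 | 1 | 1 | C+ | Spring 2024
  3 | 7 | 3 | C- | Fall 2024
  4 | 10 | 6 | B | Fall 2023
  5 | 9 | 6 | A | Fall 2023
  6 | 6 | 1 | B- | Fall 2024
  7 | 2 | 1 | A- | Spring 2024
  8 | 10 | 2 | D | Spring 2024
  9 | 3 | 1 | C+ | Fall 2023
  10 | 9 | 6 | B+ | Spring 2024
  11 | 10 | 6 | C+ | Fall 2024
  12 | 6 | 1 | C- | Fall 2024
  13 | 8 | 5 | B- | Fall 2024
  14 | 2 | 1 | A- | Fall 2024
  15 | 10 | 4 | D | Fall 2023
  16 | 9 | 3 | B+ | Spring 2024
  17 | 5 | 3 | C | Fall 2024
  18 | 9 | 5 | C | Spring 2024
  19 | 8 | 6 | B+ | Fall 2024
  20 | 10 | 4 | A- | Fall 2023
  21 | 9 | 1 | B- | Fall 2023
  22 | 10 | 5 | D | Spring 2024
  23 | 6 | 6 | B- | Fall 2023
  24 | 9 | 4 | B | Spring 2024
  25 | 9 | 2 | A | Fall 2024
SELECT name, credits FROM courses ORDER BY credits DESC LIMIT 5

Execution result:
name | credits
Algorithms 201 | 4
Biology 201 | 4
Physics 201 | 3
Statistics 101 | 3
Chemistry 101 | 3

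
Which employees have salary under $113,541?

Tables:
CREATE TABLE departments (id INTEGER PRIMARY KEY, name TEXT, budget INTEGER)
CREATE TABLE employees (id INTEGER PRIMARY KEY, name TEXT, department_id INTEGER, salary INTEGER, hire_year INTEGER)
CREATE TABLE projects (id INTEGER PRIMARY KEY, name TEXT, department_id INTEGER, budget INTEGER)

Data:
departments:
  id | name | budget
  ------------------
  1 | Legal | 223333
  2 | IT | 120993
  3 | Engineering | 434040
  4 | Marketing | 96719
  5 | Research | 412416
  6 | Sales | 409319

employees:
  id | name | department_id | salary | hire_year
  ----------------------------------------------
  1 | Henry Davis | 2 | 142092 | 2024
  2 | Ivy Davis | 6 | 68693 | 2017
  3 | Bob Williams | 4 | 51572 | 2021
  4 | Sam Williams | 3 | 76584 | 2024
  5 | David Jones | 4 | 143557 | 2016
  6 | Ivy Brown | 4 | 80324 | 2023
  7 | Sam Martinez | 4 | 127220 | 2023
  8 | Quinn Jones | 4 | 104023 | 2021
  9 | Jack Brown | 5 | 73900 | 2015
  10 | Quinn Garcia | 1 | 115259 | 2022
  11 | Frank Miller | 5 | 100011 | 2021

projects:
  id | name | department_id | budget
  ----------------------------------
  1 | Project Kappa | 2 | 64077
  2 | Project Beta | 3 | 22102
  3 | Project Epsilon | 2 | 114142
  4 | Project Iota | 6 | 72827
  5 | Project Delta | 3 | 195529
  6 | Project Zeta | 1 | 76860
SELECT name, salary FROM employees WHERE salary < 113541

Execution result:
name | salary
Ivy Davis | 68693
Bob Williams | 51572
Sam Williams | 76584
Ivy Brown | 80324
Quinn Jones | 104023
Jack Brown | 73900
Frank Miller | 100011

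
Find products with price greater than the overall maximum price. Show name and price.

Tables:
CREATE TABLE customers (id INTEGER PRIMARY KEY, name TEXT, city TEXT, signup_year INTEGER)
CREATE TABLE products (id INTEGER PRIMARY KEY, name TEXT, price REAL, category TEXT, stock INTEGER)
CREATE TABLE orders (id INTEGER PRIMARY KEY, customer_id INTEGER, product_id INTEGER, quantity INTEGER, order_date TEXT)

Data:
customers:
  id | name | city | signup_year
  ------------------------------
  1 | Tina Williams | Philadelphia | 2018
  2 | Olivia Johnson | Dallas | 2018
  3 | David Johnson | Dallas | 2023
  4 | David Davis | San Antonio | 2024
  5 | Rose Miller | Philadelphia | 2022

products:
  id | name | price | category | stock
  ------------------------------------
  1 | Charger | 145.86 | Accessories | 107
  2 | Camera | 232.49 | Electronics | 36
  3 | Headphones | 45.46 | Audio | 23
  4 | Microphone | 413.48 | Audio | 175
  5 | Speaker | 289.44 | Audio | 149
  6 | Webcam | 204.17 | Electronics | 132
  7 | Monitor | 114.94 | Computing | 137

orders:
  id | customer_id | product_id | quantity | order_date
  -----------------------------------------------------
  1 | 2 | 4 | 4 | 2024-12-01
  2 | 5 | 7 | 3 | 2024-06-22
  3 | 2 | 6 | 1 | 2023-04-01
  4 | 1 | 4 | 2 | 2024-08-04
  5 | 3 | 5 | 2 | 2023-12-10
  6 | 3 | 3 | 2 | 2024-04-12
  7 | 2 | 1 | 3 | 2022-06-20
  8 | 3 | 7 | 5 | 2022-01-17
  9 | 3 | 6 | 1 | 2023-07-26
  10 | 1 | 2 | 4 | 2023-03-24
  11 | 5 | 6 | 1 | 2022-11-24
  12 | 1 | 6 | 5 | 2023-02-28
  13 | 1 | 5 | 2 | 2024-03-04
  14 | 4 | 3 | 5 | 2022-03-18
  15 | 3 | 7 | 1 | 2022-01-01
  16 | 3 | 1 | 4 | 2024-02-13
SELECT name, price FROM products WHERE price > (SELECT MAX(price) FROM products)

Execution result:
(no rows)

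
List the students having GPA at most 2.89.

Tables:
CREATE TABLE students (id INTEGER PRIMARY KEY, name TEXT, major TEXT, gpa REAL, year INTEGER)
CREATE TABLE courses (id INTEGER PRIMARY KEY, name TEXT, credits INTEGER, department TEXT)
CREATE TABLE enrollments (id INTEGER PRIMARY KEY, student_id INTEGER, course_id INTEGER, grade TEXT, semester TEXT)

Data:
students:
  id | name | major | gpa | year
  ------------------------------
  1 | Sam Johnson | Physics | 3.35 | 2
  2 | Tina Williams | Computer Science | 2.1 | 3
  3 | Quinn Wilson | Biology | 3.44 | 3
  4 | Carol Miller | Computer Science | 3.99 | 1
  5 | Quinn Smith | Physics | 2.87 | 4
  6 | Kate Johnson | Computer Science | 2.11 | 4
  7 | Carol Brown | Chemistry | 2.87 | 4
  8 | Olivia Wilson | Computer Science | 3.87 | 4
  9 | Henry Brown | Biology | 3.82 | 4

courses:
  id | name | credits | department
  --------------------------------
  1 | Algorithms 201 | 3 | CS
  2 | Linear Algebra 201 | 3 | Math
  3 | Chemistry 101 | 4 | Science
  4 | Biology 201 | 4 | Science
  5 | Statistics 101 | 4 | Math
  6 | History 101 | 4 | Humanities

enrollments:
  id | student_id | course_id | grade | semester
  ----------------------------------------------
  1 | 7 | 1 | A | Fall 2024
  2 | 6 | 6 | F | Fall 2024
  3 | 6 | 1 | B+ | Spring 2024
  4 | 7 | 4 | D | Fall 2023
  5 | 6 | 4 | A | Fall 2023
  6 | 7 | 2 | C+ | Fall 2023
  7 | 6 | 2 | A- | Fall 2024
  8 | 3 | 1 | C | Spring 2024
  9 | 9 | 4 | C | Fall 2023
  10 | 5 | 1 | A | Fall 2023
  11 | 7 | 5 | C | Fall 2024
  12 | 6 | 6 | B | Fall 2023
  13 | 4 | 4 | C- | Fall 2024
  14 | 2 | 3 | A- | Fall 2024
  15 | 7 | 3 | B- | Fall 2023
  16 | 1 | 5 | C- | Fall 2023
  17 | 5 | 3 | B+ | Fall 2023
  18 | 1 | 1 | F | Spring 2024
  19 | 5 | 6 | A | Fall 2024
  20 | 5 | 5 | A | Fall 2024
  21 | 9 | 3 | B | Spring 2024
SELECT name, gpa FROM students WHERE gpa <= 2.89

Execution result:
name | gpa
Tina Williams | 2.10
Quinn Smith | 2.87
Kate Johnson | 2.11
Carol Brown | 2.87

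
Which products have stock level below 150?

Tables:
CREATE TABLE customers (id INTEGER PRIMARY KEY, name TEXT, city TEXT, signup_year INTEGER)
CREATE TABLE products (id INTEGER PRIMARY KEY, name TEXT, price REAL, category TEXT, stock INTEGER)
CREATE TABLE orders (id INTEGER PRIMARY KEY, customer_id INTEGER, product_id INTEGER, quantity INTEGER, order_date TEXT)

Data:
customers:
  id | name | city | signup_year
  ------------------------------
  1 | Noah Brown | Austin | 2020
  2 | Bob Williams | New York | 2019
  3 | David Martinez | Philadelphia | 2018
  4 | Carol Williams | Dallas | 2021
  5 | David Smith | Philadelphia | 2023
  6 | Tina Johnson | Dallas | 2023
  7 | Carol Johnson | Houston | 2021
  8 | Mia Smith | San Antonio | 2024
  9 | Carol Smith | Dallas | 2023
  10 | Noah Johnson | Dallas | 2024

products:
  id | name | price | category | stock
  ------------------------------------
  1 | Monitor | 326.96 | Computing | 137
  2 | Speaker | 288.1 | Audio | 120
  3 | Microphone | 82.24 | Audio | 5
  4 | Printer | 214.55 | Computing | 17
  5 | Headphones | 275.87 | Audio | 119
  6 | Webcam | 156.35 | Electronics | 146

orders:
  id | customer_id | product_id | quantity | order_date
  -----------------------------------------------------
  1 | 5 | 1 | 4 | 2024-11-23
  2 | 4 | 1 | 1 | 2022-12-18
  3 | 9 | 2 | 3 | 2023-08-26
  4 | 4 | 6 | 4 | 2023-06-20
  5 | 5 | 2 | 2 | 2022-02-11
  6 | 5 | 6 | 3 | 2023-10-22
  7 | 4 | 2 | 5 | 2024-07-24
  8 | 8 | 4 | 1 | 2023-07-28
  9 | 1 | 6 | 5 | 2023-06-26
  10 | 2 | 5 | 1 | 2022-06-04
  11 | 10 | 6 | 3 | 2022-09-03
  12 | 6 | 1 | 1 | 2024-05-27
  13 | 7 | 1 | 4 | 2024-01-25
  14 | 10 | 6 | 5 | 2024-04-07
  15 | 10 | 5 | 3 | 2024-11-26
SELECT name, stock FROM products WHERE stock < 150

Execution result:
name | stock
Monitor | 137
Speaker | 120
Microphone | 5
Printer | 17
Headphones | 119
Webcam | 146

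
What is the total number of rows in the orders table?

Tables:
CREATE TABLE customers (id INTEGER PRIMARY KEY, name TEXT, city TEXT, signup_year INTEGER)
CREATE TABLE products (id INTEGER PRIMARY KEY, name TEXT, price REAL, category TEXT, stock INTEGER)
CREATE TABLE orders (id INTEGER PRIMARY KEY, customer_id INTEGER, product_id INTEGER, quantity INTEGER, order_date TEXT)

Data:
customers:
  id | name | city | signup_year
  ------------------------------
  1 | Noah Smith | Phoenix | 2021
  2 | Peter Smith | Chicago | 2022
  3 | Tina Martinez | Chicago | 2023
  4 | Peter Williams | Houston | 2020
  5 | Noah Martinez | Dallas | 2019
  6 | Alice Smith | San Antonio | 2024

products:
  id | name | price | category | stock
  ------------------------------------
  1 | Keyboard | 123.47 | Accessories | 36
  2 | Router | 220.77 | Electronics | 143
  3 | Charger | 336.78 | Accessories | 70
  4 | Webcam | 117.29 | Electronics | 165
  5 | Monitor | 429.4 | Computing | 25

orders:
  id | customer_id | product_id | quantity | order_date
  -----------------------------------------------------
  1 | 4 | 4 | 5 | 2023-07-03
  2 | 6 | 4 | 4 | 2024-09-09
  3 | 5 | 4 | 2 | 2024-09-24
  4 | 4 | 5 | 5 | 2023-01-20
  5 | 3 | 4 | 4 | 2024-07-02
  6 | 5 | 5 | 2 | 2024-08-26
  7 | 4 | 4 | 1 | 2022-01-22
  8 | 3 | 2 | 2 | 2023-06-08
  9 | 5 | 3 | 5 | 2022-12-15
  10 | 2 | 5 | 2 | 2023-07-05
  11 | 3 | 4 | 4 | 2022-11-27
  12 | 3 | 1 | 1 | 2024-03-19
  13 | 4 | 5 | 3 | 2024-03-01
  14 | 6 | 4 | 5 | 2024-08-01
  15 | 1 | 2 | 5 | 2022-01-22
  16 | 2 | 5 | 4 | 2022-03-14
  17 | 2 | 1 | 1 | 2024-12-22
SELECT COUNT(*) FROM orders

Execution result:
17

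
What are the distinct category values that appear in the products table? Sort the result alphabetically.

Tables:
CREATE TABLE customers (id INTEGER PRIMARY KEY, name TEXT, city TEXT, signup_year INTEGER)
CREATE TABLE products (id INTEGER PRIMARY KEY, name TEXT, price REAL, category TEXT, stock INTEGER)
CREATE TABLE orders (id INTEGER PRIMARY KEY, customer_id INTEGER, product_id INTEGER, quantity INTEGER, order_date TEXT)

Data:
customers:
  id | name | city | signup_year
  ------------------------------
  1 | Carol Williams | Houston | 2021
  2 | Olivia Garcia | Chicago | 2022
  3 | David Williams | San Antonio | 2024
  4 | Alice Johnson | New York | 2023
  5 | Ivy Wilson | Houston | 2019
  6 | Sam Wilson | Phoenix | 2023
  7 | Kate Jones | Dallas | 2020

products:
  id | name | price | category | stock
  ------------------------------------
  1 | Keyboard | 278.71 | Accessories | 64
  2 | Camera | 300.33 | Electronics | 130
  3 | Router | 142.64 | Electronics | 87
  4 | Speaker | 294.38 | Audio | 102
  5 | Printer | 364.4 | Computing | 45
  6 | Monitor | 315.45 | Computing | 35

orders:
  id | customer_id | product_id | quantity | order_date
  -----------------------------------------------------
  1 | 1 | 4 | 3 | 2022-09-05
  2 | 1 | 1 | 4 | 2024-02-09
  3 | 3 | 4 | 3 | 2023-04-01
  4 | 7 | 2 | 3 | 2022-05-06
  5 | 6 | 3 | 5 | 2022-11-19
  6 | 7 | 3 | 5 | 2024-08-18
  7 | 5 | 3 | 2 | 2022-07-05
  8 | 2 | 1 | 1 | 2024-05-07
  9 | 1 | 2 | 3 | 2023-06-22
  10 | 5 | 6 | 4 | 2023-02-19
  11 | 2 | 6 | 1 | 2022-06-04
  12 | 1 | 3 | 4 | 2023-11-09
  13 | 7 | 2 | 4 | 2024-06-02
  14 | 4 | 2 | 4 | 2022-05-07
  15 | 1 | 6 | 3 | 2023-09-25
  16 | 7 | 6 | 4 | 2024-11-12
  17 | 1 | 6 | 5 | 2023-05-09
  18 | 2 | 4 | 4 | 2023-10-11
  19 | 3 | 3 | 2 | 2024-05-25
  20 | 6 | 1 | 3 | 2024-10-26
SELECT DISTINCT category FROM products ORDER BY category

Execution result:
category
Accessories
Audio
Computing
Electronics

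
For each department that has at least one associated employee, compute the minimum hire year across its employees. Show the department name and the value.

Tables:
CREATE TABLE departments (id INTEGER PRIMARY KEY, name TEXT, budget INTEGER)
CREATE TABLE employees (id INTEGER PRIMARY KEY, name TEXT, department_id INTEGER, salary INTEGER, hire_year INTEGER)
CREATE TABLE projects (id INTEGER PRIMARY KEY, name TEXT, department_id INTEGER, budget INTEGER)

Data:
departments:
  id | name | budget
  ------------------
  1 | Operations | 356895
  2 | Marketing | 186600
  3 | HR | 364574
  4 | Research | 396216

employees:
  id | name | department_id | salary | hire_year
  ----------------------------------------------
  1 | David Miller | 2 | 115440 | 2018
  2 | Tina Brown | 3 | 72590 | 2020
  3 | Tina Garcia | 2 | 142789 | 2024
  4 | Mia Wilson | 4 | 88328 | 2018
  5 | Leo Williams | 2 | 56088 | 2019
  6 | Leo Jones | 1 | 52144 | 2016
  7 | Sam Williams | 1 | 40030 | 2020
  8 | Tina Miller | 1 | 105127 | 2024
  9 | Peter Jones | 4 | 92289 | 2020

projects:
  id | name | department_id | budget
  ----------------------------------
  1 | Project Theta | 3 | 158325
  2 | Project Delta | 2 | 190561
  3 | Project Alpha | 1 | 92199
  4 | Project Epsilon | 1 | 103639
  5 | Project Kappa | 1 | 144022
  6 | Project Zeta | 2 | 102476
SELECT p.name, MIN(c.hire_year) AS min_hire_year FROM employees c JOIN departments p ON c.department_id = p.id GROUP BY p.id, p.name

Execution result:
name | min_hire_year
Operations | 2016
Marketing | 2018
HR | 2020
Research | 2018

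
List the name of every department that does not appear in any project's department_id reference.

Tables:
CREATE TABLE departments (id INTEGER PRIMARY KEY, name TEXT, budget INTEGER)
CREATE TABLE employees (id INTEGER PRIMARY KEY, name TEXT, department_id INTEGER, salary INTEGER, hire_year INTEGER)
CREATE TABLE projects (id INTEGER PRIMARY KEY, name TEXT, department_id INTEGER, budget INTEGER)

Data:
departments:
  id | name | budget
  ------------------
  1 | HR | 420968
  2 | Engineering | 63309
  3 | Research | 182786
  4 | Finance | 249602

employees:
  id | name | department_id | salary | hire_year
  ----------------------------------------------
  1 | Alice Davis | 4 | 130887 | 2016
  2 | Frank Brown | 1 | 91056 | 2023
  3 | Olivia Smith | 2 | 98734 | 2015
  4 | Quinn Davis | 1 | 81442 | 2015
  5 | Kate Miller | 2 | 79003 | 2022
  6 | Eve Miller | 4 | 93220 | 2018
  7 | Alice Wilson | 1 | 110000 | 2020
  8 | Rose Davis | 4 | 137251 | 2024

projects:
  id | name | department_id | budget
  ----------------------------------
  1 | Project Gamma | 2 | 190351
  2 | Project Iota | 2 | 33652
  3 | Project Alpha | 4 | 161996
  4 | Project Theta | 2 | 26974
SELECT p.name FROM departments p LEFT JOIN projects c ON c.department_id = p.id WHERE c.id IS NULL

Execution result:
name
HR
Research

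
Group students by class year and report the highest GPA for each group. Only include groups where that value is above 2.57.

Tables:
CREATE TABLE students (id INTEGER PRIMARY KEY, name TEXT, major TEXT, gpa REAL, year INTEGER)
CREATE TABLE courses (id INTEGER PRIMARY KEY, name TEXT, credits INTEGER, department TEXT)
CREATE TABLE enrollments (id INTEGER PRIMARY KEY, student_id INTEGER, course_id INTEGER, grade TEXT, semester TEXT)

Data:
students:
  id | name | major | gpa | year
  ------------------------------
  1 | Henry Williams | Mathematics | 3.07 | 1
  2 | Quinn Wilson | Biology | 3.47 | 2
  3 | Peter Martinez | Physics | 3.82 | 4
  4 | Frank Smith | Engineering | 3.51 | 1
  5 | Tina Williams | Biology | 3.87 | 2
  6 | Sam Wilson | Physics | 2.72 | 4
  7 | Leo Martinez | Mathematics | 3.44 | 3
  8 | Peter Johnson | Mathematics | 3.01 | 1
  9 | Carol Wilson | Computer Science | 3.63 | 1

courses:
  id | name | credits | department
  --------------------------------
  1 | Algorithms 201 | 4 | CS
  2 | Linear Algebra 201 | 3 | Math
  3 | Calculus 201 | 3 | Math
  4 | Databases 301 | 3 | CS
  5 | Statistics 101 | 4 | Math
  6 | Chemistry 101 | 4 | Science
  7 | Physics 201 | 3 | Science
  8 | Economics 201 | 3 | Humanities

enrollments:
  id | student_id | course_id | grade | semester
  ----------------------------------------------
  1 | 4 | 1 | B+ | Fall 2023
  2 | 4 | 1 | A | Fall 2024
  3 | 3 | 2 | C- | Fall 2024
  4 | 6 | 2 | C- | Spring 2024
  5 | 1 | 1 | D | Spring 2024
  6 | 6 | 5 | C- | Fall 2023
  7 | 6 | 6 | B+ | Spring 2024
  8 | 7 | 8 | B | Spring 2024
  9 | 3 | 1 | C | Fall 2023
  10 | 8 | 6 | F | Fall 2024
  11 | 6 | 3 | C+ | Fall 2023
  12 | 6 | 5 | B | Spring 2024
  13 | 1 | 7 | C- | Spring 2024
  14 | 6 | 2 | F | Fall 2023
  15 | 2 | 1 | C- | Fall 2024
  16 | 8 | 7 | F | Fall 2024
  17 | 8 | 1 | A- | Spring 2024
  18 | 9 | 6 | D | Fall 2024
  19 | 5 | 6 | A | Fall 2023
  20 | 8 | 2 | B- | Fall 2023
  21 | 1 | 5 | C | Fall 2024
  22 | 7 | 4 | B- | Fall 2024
SELECT year, MAX(gpa) AS max_gpa FROM students GROUP BY year HAVING MAX(gpa) > 2.57

Execution result:
year | max_gpa
1 | 3.63
2 | 3.87
3 | 3.44
4 | 3.82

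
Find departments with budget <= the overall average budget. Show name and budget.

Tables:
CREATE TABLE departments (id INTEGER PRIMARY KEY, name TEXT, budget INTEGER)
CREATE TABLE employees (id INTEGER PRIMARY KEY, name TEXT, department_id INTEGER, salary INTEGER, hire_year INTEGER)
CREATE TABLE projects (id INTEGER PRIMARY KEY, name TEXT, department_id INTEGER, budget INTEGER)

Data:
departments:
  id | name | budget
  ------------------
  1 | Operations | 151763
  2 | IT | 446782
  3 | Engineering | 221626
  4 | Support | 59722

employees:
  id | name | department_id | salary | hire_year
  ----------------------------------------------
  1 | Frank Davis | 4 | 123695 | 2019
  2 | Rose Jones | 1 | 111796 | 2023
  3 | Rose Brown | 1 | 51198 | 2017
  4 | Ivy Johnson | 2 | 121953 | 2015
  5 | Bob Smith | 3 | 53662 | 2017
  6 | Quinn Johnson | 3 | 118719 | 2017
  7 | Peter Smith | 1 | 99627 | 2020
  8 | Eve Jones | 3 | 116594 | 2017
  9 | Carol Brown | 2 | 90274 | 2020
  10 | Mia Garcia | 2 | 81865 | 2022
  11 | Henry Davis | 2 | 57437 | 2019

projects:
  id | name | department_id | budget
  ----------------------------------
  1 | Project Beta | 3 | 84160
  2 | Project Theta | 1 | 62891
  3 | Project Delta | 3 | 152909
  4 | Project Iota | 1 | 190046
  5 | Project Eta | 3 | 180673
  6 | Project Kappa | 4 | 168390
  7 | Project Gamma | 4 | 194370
SELECT name, budget FROM departments WHERE budget <= (SELECT AVG(budget) FROM departments)

Execution result:
name | budget
Operations | 151763
Support | 59722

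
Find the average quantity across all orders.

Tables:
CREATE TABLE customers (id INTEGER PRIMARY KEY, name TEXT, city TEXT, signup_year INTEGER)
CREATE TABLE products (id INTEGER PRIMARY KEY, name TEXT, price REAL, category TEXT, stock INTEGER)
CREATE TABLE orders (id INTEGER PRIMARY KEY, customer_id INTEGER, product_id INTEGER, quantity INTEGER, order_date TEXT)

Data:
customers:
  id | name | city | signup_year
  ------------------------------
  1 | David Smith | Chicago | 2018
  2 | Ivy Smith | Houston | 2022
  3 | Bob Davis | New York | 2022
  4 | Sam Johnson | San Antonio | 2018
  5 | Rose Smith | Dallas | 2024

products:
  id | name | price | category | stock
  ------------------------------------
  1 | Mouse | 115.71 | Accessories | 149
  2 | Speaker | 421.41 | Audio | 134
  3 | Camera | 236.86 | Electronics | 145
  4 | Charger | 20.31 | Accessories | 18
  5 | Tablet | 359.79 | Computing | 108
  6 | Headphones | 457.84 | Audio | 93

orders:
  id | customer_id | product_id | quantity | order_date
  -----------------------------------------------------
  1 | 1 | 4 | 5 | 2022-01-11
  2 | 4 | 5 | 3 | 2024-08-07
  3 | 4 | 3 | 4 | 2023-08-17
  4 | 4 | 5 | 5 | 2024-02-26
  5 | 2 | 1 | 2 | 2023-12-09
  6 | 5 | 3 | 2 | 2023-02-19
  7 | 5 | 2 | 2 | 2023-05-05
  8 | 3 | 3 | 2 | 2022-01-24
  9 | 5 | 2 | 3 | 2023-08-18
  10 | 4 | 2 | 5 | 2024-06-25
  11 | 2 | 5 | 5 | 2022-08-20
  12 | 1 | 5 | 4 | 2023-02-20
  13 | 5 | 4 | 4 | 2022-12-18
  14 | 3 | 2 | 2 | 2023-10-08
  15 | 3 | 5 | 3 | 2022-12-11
SELECT AVG(quantity) FROM orders

Execution result:
3.40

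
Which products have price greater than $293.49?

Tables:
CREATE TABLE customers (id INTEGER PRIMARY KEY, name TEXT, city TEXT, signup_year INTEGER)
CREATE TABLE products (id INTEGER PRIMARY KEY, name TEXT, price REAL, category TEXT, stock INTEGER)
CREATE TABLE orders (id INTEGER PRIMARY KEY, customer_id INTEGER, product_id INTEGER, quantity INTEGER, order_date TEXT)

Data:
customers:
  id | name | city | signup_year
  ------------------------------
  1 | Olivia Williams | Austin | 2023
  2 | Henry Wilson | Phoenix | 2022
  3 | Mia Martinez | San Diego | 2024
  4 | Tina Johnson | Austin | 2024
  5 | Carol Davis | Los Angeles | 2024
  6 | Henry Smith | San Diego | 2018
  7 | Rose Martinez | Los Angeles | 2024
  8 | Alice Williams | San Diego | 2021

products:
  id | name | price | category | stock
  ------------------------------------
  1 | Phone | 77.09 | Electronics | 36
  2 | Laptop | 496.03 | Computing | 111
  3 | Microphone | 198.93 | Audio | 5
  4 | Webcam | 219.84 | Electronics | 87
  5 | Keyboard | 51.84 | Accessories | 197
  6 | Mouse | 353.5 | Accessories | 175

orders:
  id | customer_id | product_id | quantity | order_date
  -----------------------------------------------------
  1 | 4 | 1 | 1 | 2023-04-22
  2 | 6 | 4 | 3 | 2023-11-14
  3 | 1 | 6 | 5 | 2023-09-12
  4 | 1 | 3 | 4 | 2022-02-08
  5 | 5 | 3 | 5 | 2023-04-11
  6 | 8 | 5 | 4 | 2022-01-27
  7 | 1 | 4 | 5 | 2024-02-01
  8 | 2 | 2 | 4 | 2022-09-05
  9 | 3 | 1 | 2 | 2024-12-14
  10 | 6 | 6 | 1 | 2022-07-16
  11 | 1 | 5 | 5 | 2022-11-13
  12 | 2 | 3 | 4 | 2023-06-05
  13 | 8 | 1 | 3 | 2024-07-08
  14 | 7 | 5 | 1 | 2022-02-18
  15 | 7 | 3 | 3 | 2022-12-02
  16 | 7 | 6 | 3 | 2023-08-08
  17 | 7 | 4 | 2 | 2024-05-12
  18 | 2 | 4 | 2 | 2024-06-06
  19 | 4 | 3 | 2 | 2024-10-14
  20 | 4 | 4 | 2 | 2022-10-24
SELECT name, price FROM products WHERE price > 293.49

Execution result:
name | price
Laptop | 496.03
Mouse | 353.50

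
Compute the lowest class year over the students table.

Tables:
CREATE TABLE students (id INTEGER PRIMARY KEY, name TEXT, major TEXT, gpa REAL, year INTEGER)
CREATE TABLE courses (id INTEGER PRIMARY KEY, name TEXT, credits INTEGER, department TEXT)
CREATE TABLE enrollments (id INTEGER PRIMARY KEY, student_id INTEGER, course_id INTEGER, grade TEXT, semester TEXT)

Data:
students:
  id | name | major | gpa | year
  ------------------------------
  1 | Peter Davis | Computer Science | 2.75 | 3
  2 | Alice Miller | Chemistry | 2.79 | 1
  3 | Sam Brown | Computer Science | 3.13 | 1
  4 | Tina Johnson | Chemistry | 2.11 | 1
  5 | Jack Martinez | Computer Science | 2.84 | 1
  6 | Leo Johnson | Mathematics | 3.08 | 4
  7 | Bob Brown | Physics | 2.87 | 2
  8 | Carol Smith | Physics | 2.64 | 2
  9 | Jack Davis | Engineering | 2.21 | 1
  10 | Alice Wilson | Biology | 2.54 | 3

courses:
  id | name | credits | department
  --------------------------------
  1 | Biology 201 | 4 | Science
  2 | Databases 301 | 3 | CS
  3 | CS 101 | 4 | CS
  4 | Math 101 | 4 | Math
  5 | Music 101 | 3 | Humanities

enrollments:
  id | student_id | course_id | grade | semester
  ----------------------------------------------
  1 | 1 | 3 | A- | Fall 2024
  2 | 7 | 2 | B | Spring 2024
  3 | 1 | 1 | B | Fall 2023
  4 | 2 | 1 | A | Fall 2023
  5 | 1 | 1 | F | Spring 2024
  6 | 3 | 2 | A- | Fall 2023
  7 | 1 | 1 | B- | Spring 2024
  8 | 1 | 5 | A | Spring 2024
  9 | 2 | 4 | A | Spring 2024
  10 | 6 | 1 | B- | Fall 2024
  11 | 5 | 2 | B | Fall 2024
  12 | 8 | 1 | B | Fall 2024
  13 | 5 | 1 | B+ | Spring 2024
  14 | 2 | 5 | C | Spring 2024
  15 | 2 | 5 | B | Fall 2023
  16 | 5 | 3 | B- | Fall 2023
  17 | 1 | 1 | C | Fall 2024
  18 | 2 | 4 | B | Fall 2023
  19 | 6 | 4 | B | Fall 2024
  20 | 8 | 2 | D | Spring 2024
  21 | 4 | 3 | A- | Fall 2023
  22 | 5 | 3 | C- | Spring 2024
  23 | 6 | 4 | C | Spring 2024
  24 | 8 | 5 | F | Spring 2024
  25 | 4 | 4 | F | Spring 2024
SELECT MIN(year) FROM students

Execution result:
1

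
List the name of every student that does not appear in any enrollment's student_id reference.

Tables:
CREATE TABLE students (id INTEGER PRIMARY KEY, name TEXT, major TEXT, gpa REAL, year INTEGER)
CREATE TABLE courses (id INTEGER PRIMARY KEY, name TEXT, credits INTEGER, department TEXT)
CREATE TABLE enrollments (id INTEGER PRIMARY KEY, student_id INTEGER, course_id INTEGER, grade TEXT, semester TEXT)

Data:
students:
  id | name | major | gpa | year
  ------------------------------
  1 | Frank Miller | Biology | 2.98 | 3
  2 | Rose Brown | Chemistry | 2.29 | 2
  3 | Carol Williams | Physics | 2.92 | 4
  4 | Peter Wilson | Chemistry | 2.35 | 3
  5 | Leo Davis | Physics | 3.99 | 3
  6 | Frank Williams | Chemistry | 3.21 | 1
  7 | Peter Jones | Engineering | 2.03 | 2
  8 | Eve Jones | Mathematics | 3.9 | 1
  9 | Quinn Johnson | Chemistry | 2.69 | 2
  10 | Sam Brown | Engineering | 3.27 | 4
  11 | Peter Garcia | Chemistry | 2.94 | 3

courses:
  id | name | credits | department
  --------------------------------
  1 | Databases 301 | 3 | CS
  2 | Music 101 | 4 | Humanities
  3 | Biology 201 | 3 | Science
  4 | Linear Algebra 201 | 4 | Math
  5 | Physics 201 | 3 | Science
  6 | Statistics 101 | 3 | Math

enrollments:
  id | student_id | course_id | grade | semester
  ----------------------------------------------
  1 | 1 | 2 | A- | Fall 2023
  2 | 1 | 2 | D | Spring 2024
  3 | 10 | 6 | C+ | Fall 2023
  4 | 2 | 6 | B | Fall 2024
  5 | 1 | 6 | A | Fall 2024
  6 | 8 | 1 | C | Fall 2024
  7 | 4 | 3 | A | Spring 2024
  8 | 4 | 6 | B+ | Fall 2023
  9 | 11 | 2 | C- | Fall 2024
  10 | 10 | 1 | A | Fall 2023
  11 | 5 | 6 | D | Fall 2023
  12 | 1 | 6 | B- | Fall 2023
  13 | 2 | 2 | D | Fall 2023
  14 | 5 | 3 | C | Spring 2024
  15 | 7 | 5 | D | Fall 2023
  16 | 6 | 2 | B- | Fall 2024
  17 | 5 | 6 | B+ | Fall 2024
SELECT p.name FROM students p LEFT JOIN enrollments c ON c.student_id = p.id WHERE c.id IS NULL

Execution result:
name
Carol Williams
Quinn Johnson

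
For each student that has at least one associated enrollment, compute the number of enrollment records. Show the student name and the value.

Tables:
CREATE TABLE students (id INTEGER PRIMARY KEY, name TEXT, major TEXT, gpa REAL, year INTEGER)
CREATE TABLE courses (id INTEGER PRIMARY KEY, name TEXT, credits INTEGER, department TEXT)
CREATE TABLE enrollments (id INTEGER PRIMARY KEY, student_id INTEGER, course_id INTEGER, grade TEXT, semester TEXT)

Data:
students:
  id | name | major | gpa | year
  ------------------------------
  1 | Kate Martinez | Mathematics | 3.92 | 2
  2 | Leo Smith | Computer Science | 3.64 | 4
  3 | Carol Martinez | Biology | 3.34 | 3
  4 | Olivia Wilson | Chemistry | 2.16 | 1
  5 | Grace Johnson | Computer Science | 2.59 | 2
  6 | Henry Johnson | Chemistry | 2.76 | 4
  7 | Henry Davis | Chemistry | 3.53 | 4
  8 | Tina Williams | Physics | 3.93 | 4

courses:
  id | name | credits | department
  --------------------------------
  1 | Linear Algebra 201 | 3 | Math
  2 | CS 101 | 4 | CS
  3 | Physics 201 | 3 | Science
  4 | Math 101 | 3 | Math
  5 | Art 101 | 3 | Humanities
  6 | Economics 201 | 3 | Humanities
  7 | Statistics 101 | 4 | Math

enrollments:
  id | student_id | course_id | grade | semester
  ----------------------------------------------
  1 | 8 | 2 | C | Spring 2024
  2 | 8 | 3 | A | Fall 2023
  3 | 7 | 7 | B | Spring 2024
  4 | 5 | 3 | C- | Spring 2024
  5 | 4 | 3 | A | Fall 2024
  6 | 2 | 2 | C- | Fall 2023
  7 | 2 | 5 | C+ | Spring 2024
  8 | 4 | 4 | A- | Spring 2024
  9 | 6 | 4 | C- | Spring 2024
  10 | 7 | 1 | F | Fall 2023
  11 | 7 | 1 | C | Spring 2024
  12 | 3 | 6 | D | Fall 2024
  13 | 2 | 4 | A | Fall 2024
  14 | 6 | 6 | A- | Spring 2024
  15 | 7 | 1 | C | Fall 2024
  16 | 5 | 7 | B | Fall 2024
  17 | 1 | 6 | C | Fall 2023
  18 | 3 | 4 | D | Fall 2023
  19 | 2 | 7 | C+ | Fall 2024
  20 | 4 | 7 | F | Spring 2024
SELECT p.name, COUNT(*) AS n FROM enrollments c JOIN students p ON c.student_id = p.id GROUP BY p.id, p.name

Execution result:
name | n
Kate Martinez | 1
Leo Smith | 4
Carol Martinez | 2
Olivia Wilson | 3
Grace Johnson | 2
Henry Johnson | 2
Henry Davis | 4
Tina Williams | 2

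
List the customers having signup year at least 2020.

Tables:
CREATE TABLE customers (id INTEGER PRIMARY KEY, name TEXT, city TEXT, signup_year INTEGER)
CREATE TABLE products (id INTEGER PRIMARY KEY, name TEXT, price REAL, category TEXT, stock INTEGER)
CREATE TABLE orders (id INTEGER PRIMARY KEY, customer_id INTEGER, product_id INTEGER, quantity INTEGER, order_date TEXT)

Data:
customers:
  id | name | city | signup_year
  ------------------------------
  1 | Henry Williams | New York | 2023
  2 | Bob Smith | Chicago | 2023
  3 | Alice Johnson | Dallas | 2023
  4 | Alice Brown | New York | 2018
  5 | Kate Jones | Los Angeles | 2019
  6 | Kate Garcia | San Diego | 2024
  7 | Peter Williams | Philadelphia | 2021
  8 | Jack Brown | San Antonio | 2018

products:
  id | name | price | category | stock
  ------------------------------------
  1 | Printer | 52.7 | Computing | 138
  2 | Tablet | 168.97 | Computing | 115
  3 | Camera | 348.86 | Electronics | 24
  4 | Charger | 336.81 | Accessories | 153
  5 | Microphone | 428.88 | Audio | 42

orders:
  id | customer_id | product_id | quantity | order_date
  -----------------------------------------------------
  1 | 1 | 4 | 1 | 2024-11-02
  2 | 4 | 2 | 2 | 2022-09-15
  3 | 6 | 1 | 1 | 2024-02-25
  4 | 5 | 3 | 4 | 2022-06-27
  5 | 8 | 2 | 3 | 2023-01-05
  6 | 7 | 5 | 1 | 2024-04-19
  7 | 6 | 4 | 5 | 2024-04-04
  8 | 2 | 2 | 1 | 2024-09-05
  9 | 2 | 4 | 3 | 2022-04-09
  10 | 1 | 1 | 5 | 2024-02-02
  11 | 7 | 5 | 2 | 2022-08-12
SELECT name, signup_year FROM customers WHERE signup_year >= 2020

Execution result:
name | signup_year
Henry Williams | 2023
Bob Smith | 2023
Alice Johnson | 2023
Kate Garcia | 2024
Peter Williams | 2021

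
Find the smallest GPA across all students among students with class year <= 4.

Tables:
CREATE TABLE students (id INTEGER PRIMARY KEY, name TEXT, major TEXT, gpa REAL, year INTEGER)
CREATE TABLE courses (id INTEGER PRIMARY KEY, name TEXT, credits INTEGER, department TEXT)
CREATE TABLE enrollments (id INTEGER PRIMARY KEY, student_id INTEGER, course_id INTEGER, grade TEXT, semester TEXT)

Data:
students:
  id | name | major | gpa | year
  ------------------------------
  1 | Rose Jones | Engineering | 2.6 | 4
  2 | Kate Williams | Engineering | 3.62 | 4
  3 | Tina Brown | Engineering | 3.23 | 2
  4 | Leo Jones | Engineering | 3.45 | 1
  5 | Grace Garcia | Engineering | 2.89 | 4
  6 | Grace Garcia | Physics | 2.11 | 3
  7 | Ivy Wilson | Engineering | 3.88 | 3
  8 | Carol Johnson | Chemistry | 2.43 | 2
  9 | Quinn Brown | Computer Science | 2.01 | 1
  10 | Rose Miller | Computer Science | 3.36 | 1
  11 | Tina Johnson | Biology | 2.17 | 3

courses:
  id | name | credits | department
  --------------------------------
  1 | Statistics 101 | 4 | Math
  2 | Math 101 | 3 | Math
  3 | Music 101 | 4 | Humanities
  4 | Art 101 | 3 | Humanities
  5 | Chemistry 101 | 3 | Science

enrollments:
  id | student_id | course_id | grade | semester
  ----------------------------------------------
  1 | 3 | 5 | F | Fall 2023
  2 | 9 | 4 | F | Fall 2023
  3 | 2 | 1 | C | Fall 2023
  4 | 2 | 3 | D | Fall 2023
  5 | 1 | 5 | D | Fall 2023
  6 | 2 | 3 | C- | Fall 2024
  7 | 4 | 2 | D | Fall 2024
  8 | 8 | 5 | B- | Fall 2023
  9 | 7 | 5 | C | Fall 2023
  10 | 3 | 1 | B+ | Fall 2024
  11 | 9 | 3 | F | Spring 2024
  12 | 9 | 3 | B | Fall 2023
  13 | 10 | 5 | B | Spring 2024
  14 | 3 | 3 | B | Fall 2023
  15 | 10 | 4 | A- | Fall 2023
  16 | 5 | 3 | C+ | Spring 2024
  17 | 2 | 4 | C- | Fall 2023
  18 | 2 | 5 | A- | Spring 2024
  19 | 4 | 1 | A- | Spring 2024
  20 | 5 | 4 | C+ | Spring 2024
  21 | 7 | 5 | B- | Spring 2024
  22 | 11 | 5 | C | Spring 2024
SELECT MIN(gpa) FROM students WHERE year <= 4

Execution result:
2.01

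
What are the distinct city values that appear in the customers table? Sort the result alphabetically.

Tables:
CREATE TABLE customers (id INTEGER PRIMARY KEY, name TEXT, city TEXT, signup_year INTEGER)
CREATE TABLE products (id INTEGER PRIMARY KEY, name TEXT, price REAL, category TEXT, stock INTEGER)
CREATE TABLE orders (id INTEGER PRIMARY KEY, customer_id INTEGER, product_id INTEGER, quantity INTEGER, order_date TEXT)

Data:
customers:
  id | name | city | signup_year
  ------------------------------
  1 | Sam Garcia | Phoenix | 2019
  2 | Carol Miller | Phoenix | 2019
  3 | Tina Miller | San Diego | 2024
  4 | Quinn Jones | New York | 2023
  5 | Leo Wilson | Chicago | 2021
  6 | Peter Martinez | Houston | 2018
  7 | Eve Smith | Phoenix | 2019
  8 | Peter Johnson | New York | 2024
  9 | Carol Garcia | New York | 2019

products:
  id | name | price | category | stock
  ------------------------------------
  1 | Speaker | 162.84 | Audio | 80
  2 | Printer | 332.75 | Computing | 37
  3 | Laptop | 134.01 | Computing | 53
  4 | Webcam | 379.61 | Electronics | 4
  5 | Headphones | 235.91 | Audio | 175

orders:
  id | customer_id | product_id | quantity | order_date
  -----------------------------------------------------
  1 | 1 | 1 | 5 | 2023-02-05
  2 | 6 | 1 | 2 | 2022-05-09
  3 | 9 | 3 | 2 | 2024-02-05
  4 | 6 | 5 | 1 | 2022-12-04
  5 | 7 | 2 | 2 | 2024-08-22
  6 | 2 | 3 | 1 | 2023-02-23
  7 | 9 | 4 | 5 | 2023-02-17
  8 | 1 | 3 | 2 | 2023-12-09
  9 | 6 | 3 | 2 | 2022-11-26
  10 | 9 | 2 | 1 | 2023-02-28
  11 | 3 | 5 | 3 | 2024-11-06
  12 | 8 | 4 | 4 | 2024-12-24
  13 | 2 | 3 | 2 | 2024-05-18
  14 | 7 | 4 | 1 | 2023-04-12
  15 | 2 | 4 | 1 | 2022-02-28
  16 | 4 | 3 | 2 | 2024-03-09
SELECT DISTINCT city FROM customers ORDER BY city

Execution result:
city
Chicago
Houston
New York
Phoenix
San Diego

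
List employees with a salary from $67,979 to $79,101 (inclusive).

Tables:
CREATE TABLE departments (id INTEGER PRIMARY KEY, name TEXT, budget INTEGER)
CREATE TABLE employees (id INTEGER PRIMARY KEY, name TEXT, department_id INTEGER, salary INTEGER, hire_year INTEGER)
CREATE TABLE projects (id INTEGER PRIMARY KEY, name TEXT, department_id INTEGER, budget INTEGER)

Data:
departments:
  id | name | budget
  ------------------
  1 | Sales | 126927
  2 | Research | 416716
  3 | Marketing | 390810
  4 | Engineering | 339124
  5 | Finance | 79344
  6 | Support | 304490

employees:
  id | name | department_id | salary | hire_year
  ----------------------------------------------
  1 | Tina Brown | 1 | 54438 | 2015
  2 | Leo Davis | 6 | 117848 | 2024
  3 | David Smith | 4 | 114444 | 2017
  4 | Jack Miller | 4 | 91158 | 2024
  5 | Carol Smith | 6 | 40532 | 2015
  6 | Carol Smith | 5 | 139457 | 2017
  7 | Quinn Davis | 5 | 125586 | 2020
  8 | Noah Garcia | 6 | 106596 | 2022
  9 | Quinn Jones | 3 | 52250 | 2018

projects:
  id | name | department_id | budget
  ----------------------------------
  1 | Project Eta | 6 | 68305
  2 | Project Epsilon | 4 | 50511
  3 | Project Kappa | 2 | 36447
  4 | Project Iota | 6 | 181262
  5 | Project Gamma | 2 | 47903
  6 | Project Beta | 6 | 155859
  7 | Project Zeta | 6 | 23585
SELECT name, salary FROM employees WHERE salary BETWEEN 67979 AND 79101

Execution result:
(no rows)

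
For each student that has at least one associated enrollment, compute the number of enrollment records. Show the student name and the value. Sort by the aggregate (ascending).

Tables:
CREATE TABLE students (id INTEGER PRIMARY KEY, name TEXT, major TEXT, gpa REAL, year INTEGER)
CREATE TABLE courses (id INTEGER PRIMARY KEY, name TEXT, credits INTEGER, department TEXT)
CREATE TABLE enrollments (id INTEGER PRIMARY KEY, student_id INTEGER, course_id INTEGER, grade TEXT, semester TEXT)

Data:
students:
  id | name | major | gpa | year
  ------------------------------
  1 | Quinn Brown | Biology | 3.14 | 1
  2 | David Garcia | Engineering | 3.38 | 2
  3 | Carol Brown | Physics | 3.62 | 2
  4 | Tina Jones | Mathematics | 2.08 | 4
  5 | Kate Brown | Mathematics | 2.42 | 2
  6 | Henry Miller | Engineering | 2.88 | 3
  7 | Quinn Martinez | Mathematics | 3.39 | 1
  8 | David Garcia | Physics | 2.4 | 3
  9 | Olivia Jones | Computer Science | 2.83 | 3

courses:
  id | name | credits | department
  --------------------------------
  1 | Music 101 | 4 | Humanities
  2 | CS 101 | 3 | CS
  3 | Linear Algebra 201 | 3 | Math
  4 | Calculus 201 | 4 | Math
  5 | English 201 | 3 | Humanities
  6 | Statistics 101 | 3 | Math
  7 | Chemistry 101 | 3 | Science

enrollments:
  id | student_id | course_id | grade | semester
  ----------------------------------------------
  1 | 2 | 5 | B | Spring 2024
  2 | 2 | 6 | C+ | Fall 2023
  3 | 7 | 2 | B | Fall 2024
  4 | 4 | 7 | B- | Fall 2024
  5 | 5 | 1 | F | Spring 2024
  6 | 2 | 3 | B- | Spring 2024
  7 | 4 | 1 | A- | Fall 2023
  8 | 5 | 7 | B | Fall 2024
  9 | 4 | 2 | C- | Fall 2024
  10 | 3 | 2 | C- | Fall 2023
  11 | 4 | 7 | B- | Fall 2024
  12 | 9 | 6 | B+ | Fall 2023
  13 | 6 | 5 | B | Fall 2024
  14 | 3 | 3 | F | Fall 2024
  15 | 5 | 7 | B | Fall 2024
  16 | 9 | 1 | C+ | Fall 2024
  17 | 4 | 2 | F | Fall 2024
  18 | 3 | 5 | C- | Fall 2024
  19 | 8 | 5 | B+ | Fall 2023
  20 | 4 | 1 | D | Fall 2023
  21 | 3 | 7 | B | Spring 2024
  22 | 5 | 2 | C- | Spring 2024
SELECT p.name, COUNT(*) AS n FROM enrollments c JOIN students p ON c.student_id = p.id GROUP BY p.id, p.name ORDER BY n ASC

Execution result:
name | n
Henry Miller | 1
Quinn Martinez | 1
David Garcia | 1
Olivia Jones | 2
David Garcia | 3
Carol Brown | 4
Kate Brown | 4
Tina Jones | 6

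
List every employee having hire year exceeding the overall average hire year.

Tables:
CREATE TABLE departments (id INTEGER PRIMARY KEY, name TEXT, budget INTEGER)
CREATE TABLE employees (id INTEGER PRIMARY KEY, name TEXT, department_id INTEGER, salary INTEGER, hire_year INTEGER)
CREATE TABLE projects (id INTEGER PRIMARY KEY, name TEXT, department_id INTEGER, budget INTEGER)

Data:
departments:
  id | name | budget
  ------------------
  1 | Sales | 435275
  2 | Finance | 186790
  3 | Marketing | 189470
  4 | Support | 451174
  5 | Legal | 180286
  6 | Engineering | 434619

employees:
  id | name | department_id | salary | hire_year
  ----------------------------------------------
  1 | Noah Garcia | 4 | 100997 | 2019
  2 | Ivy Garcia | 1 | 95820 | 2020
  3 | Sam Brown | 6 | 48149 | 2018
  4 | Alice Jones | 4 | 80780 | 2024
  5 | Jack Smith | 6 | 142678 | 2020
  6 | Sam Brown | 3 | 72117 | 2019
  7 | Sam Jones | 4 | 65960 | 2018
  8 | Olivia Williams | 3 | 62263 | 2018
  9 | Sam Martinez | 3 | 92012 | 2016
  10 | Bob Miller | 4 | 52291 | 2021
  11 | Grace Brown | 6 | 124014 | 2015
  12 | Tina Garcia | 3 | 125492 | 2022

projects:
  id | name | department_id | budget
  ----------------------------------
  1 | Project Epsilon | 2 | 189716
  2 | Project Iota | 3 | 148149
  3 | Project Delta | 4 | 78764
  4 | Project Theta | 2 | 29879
SELECT name, hire_year FROM employees WHERE hire_year > (SELECT AVG(hire_year) FROM employees)

Execution result:
name | hire_year
Ivy Garcia | 2020
Alice Jones | 2024
Jack Smith | 2020
Bob Miller | 2021
Tina Garcia | 2022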